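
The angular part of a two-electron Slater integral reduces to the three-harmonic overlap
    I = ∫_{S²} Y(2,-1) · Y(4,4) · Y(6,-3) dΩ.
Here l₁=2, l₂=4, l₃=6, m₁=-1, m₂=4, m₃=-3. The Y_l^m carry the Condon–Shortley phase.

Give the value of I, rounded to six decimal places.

-0.047713

Rules hold: Σm=0, L=12 even, 2≤6≤6.
N = 5·9·13 = 585
Δ = 0!·4!·8!/13! = 1/6435
Racah Σ t=0..0: t=0:+1/2304 = 1/2304
⇒ 3j(2 4 6; 0 0 0)² = 5/143, sgn +1
Racah Σ t=0..0: t=0:+1/241920 = 1/241920
⇒ 3j(2 4 6; -1 4 -3)² = 1/715, sgn -1
4πI² = N·(3j₀)²·(3jₘ)² = 45/1573
I = -1·√(0.0286078/4π) = -0.04771303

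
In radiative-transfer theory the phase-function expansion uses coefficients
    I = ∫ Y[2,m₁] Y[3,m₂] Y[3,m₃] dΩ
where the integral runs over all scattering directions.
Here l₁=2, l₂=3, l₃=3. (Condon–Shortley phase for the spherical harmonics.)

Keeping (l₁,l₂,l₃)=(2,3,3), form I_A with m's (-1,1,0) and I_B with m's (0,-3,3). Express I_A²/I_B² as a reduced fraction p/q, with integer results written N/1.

2/25

Shared (l₁,l₂,l₃)=(2,3,3): N and (l;000)² cancel in I_A²/I_B².
A: Δ = 2!·2!·4!/9! = 1/3780; Racah Σ t=1..2: t=1:−1/12 t=2:+1/8 = 1/24; ⇒ 3j(2 3 3; -1 1 0)² = 1/210, sgn -1
B: Δ = 2!·2!·4!/9! = 1/3780; Racah Σ t=0..0: t=0:+1/96 = 1/96; ⇒ 3j(2 3 3; 0 -3 3)² = 5/84, sgn +1
I_A²/I_B² = (1/210)/(5/84) = 2/25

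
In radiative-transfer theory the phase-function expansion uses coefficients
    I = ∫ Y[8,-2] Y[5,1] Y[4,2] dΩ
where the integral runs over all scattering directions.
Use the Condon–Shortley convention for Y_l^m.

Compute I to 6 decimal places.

0.000000

Σmᵢ = 1 ≠ 0, so the φ-integral vanishes; I = 0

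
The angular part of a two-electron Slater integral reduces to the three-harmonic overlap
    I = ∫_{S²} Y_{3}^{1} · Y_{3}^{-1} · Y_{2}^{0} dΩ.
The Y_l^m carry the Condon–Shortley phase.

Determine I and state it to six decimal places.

Rules hold: Σm=0, L=8 even, 0≤2≤6.
N = 7·7·5 = 245
Δ = 4!·2!·2!/9! = 1/3780
Racah Σ t=1..3: t=1:−1/24 t=2:+1/4 t=3:−1/24 = 1/6
⇒ 3j(3 3 2; 0 0 0)² = 4/105, sgn +1
Racah Σ t=0..2: t=0:+1/96 t=1:−1/6 t=2:+1/16 = -3/32
⇒ 3j(3 3 2; 1 -1 0)² = 3/140, sgn -1
4πI² = N·(3j₀)²·(3jₘ)² = 1/5
I = -1·√(0.2/4π) = -0.12615663

-0.126157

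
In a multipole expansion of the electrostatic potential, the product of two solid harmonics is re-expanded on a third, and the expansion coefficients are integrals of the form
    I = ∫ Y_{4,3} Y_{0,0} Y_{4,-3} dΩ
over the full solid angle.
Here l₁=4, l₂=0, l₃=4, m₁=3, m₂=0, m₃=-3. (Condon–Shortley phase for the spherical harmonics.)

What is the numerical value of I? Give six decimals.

-0.282095

Rules hold: Σm=0, L=8 even, 4≤4≤4.
N = 9·1·9 = 81
Δ = 0!·8!·0!/9! = 1/9
Racah Σ t=0..0: t=0:+1/576 = 1/576
⇒ 3j(4 0 4; 0 0 0)² = 1/9, sgn +1
Racah Σ t=0..0: t=0:+1/5040 = 1/5040
⇒ 3j(4 0 4; 3 0 -3)² = 1/9, sgn -1
4πI² = N·(3j₀)²·(3jₘ)² = 1/1
I = -1·√(1/4π) = -0.28209479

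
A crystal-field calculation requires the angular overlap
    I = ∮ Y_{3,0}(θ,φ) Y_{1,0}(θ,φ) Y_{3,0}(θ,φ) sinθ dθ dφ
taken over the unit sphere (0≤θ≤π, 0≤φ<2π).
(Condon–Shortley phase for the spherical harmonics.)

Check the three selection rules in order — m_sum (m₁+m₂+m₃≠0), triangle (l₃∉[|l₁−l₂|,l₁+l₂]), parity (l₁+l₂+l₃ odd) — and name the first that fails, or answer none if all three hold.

parity

m₁+m₂+m₃ = 0 + 0 + 0 = 0  ✓
triangle: |3−1|=2 ≤ l₃=3 ≤ 3+1=4  ✓
parity: l₁+l₂+l₃ = 7 is odd  ✗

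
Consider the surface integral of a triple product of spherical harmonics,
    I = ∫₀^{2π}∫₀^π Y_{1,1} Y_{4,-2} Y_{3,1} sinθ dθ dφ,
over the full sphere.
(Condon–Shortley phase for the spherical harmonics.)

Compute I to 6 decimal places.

Rules hold: Σm=0, L=8 even, 3≤3≤5.
N = 3·9·7 = 189
Δ = 2!·0!·6!/9! = 1/252
Racah Σ t=1..1: t=1:−1/36 = -1/36
⇒ 3j(1 4 3; 0 0 0)² = 4/63, sgn +1
Racah Σ t=0..0: t=0:+1/96 = 1/96
⇒ 3j(1 4 3; 1 -2 1)² = 5/84, sgn +1
4πI² = N·(3j₀)²·(3jₘ)² = 5/7
I = +1·√(0.714286/4π) = 0.23841361

0.238414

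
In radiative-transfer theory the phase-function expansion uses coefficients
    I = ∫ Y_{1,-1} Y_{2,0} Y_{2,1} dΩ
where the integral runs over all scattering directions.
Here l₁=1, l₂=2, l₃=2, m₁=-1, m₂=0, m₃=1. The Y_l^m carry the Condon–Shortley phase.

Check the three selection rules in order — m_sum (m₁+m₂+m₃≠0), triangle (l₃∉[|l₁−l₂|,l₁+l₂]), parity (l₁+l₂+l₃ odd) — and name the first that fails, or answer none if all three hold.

m₁+m₂+m₃ = -1 + 0 + 1 = 0  ✓
triangle: |1−2|=1 ≤ l₃=2 ≤ 1+2=3  ✓
parity: l₁+l₂+l₃ = 5 is odd  ✗

parity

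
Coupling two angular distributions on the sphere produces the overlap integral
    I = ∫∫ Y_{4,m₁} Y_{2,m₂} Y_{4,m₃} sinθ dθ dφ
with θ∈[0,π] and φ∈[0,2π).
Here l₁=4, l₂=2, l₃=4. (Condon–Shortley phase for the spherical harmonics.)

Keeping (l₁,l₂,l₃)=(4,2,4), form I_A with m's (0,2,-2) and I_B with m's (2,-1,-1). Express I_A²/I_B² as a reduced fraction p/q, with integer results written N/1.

20/9

l's match ⇒ only the (l;m) 3-j factors differ between A and B.
A: triangle coeff Δ(4,2,4) = 1/13860; Σ_t [2,2]: t=2:+1/192 = 1/192; (3j)²=3/77 [(4 2 4; 0 2 -2)], sign=+1
B: triangle coeff Δ(4,2,4) = 1/13860; Σ_t [0,1]: t=0:+1/96 t=1:−1/240 = 1/160; (3j)²=27/1540 [(4 2 4; 2 -1 -1)], sign=-1
I_A²/I_B² = (3/77)/(27/1540) = 20/9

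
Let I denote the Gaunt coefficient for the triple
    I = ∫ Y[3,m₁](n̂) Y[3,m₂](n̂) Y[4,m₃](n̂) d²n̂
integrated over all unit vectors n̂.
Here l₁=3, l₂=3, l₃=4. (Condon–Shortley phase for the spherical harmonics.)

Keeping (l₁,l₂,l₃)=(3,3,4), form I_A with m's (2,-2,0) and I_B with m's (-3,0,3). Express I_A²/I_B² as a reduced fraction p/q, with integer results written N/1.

Shared (l₁,l₂,l₃)=(3,3,4): N and (l;000)² cancel in I_A²/I_B².
A: Δ = 2!·4!·4!/11! = 1/34650; Racah Σ t=0..1: t=0:+1/72 t=1:−1/576 = 7/576; ⇒ 3j(3 3 4; 2 -2 0)² = 7/198, sgn +1
B: Δ = 2!·4!·4!/11! = 1/34650; Racah Σ t=2..2: t=2:+1/288 = 1/288; ⇒ 3j(3 3 4; -3 0 3)² = 1/22, sgn -1
I_A²/I_B² = (7/198)/(1/22) = 7/9

7/9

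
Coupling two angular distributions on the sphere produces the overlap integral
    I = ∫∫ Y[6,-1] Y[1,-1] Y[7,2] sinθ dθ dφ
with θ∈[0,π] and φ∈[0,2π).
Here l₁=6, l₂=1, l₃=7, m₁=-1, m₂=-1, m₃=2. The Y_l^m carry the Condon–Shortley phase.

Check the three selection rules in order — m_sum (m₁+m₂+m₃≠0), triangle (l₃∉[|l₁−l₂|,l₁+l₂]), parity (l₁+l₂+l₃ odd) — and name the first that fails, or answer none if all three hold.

none

Σmᵢ = 0  ✓
l₃∈[|l₁−l₂|,l₁+l₂]=[5,7], have l₃=7  ✓
Σlᵢ = 14 ⇒ even  ✓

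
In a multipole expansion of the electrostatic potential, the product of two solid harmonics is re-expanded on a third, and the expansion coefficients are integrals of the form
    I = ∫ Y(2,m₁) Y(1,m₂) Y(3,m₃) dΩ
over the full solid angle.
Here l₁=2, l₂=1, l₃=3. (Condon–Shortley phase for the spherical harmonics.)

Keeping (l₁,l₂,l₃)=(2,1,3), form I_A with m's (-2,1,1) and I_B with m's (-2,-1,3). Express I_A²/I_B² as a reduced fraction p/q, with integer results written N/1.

Shared (l₁,l₂,l₃)=(2,1,3): N and (l;000)² cancel in I_A²/I_B².
A: Δ = 0!·4!·2!/7! = 1/105; Racah Σ t=0..0: t=0:+1/48 = 1/48; ⇒ 3j(2 1 3; -2 1 1)² = 1/105, sgn +1
B: Δ = 0!·4!·2!/7! = 1/105; Racah Σ t=0..0: t=0:+1/48 = 1/48; ⇒ 3j(2 1 3; -2 -1 3)² = 1/7, sgn +1
I_A²/I_B² = (1/105)/(1/7) = 1/15

1/15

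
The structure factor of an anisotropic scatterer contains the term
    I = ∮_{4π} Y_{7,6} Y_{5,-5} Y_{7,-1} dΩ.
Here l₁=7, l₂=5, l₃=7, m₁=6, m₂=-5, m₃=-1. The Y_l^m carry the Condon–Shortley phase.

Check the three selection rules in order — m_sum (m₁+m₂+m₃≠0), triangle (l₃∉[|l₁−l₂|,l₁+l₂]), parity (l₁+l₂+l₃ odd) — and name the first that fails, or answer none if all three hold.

parity

azimuthal sum: 6 − 5 − 1 = 0  ✓
2 ≤ 7 ≤ 12 (triangle on l)  ✓
L = 7 + 5 + 7 = 19 (odd)  ✗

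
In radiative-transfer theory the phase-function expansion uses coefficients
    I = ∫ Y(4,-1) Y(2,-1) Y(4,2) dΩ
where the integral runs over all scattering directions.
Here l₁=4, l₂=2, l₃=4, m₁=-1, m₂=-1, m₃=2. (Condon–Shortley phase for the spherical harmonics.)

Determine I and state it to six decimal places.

Rules hold: Σm=0, L=10 even, 2≤4≤6.
N = 9·5·9 = 405
Δ = 2!·6!·2!/11! = 1/13860
Racah Σ t=0..2: t=0:+1/192 t=1:−1/36 t=2:+1/192 = -5/288
⇒ 3j(4 2 4; 0 0 0)² = 20/693, sgn -1
Racah Σ t=0..1: t=0:+1/240 t=1:−1/96 = -1/160
⇒ 3j(4 2 4; -1 -1 2)² = 27/1540, sgn -1
4πI² = N·(3j₀)²·(3jₘ)² = 1215/5929
I = +1·√(0.204925/4π) = 0.12770047

0.127700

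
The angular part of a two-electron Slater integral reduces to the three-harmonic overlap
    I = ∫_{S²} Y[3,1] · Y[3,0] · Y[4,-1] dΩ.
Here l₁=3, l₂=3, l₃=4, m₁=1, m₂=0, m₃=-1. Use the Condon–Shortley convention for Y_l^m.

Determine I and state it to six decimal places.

-0.099323

Rules hold: Σm=0, L=10 even, 0≤4≤6.
N = 7·7·9 = 441
Δ = 2!·4!·4!/11! = 1/34650
Racah Σ t=0..2: t=0:+1/72 t=1:−1/16 t=2:+1/72 = -5/144
⇒ 3j(3 3 4; 0 0 0)² = 2/77, sgn -1
Racah Σ t=0..2: t=0:+1/48 t=1:−1/24 t=2:+1/288 = -5/288
⇒ 3j(3 3 4; 1 0 -1)² = 5/462, sgn +1
4πI² = N·(3j₀)²·(3jₘ)² = 15/121
I = -1·√(0.123967/4π) = -0.09932258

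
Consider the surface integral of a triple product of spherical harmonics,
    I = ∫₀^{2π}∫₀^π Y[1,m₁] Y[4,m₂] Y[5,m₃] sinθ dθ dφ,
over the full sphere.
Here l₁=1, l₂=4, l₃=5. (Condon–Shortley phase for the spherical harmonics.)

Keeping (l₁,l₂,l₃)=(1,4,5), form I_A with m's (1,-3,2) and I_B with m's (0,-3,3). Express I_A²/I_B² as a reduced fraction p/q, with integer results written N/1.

l's match ⇒ only the (l;m) 3-j factors differ between A and B.
A: triangle coeff Δ(1,4,5) = 1/495; Σ_t [0,0]: t=0:+1/10080 = 1/10080; (3j)²=1/165 [(1 4 5; 1 -3 2)], sign=-1
B: triangle coeff Δ(1,4,5) = 1/495; Σ_t [0,0]: t=0:+1/5040 = 1/5040; (3j)²=16/495 [(1 4 5; 0 -3 3)], sign=+1
I_A²/I_B² = (1/165)/(16/495) = 3/16

3/16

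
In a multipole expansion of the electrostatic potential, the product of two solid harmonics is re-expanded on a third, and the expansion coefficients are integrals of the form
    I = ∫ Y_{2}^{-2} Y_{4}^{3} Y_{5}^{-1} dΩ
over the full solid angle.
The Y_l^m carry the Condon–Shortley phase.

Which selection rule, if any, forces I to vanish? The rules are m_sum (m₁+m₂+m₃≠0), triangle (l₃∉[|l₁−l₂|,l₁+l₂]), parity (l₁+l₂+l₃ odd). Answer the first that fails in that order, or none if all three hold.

parity

m₁+m₂+m₃ = -2 + 3 − 1 = 0  ✓
triangle: |2−4|=2 ≤ l₃=5 ≤ 2+4=6  ✓
parity: l₁+l₂+l₃ = 11 is odd  ✗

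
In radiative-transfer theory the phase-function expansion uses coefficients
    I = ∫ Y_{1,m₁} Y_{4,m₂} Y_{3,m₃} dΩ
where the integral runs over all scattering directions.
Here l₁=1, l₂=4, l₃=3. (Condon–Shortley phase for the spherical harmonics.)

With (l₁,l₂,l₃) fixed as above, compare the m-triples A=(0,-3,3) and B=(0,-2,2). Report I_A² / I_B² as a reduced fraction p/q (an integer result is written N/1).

Shared (l₁,l₂,l₃)=(1,4,3): N and (l;000)² cancel in I_A²/I_B².
A: Δ = 2!·0!·6!/9! = 1/252; Racah Σ t=1..1: t=1:−1/720 = -1/720; ⇒ 3j(1 4 3; 0 -3 3)² = 1/36, sgn -1
B: Δ = 2!·0!·6!/9! = 1/252; Racah Σ t=1..1: t=1:−1/120 = -1/120; ⇒ 3j(1 4 3; 0 -2 2)² = 1/21, sgn +1
I_A²/I_B² = (1/36)/(1/21) = 7/12

7/12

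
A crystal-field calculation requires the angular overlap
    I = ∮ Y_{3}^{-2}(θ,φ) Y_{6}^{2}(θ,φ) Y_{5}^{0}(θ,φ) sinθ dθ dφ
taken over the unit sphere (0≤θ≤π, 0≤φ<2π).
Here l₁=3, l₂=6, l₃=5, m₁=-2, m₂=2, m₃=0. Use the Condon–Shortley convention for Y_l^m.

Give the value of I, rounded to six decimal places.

-0.077843

Rules hold: Σm=0, L=14 even, 3≤5≤9.
N = 7·13·11 = 1001
Δ = 4!·2!·8!/15! = 1/675675
Racah Σ t=1..3: t=1:−1/8640 t=2:+1/2304 t=3:−1/8640 = 7/34560
⇒ 3j(3 6 5; 0 0 0)² = 7/429, sgn -1
Racah Σ t=3..4: t=3:−1/8640 t=4:+1/13824 = -1/23040
⇒ 3j(3 6 5; -2 2 0)² = 2/429, sgn +1
4πI² = N·(3j₀)²·(3jₘ)² = 98/1287
I = -1·√(0.0761461/4π) = -0.07784287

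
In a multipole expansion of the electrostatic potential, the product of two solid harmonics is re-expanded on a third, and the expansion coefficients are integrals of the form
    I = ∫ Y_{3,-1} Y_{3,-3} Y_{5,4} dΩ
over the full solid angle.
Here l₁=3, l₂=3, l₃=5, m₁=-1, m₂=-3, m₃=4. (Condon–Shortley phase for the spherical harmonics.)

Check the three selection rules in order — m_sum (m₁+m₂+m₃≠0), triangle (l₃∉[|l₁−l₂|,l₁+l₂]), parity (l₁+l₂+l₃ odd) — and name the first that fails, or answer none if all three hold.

azimuthal sum: -1 − 3 + 4 = 0  ✓
0 ≤ 5 ≤ 6 (triangle on l)  ✓
L = 3 + 3 + 5 = 11 (odd)  ✗

parity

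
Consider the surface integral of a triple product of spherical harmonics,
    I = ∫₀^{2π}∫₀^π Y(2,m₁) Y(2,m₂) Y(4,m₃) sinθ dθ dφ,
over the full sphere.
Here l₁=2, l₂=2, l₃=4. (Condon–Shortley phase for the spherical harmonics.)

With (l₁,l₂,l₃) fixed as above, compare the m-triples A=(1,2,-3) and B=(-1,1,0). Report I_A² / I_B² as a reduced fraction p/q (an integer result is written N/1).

35/16

Shared (l₁,l₂,l₃)=(2,2,4): N and (l;000)² cancel in I_A²/I_B².
A: Δ = 0!·4!·4!/9! = 1/630; Racah Σ t=0..0: t=0:+1/144 = 1/144; ⇒ 3j(2 2 4; 1 2 -3)² = 1/18, sgn -1
B: Δ = 0!·4!·4!/9! = 1/630; Racah Σ t=0..0: t=0:+1/36 = 1/36; ⇒ 3j(2 2 4; -1 1 0)² = 8/315, sgn +1
I_A²/I_B² = (1/18)/(8/315) = 35/16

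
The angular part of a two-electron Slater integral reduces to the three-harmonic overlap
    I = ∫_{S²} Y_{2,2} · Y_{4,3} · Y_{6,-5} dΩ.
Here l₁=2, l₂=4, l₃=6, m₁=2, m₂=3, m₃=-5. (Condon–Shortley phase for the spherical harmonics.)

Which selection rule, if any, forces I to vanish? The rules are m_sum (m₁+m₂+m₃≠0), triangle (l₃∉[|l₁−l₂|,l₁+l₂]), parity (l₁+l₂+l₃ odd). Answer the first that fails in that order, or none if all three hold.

none

azimuthal sum: 2 + 3 − 5 = 0  ✓
2 ≤ 6 ≤ 6 (triangle on l)  ✓
L = 2 + 4 + 6 = 12 (even)  ✓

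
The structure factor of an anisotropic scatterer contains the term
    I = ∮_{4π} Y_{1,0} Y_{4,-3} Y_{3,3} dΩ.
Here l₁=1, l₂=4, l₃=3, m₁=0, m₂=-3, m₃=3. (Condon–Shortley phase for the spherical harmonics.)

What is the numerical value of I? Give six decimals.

-0.162868

Checks pass: Σm=0; 8 even; l₃=3∈[3,5].
(2·1+1)(2·4+1)(2·3+1) = 189
Δ: 2! 0! 6! / 9! → 1/252
sum: t=1:−1/36 = -1/36
3j²(1 4 3; 0 0 0) = Δ·Π!·Σ² = 4/63  (sign +1)
sum: t=1:−1/720 = -1/720
3j²(1 4 3; 0 -3 3) = Δ·Π!·Σ² = 1/36  (sign -1)
combine: 4πI² = 189·4/63·1/36 = 1/3
take √, sign -1: I = -0.16286750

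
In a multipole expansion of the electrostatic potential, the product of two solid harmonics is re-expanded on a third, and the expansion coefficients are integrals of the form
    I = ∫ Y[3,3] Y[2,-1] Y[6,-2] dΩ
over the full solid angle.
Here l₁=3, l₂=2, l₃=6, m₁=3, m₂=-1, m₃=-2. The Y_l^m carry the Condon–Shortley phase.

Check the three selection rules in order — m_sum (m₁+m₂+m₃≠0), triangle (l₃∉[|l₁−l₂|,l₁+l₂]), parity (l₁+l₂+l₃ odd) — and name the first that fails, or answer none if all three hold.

triangle

azimuthal sum: 3 − 1 − 2 = 0  ✓
1 ≤ 6 ≤ 5 (triangle on l)  ✗
L = 3 + 2 + 6 = 11 (odd)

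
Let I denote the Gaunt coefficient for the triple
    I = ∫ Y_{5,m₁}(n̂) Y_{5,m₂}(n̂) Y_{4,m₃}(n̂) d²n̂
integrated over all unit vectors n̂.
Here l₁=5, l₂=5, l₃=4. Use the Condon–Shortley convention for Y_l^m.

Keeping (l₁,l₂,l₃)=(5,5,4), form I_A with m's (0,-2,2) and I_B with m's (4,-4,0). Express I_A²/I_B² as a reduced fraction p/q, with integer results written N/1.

l's match ⇒ only the (l;m) 3-j factors differ between A and B.
A: triangle coeff Δ(5,5,4) = 1/3153150; Σ_t [1,3]: t=1:−1/11520 t=2:+1/1728 t=3:−1/3456 = 7/34560; (3j)²=7/858 [(5 5 4; 0 -2 2)], sign=+1
B: triangle coeff Δ(5,5,4) = 1/3153150; Σ_t [0,1]: t=0:+1/25920 t=1:−1/69120 = 1/41472; (3j)²=2/143 [(5 5 4; 4 -4 0)], sign=+1
I_A²/I_B² = (7/858)/(2/143) = 7/12

7/12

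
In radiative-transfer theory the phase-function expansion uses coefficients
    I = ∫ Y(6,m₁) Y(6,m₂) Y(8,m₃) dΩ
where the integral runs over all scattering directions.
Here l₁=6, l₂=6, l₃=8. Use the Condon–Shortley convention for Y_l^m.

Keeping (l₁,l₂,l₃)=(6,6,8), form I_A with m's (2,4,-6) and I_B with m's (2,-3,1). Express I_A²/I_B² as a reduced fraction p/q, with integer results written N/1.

55/52

Shared (l₁,l₂,l₃)=(6,6,8): N and (l;000)² cancel in I_A²/I_B².
A: Δ = 4!·8!·8!/21! = 1/1309458150; Racah Σ t=2..4: t=2:+1/232243200 t=3:−1/152409600 t=4:+1/1393459200 = -1/650280960; ⇒ 3j(6 6 8; 2 4 -6)² = 5/2261, sgn -1
B: Δ = 4!·8!·8!/21! = 1/1309458150; Racah Σ t=0..3: t=0:+1/9953280 t=1:−1/6220800 t=2:+1/29030400 t=3:−1/1219276800 = -13/487710720; ⇒ 3j(6 6 8; 2 -3 1)² = 52/24871, sgn +1
I_A²/I_B² = (5/2261)/(52/24871) = 55/52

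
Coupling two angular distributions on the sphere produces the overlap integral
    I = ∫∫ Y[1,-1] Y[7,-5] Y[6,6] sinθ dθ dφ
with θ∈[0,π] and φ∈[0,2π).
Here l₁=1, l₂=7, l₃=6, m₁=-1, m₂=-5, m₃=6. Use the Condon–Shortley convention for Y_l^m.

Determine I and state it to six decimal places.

Rules hold: Σm=0, L=14 even, 6≤6≤8.
N = 3·15·13 = 585
Δ = 2!·0!·12!/15! = 1/1365
Racah Σ t=1..1: t=1:−1/518400 = -1/518400
⇒ 3j(1 7 6; 0 0 0)² = 7/195, sgn -1
Racah Σ t=2..2: t=2:+1/958003200 = 1/958003200
⇒ 3j(1 7 6; -1 -5 6)² = 1/1365, sgn +1
4πI² = N·(3j₀)²·(3jₘ)² = 1/65
I = -1·√(0.0153846/4π) = -0.03498955

-0.034990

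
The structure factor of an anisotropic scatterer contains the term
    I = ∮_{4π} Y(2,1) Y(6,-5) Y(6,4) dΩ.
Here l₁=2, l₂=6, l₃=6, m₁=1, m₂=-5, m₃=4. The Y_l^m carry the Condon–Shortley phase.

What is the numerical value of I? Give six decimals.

m-sum 0 ✓  L=14 even ✓  4≤6≤8 ✓
Π(2lᵢ+1) = 5×13×13 = 845
triangle coeff Δ(2,6,6) = 1/90090
Σ_t [0,2]: t=0:+1/69120 t=1:−1/14400 t=2:+1/69120 = -7/172800
(3j)²=14/715 [(2 6 6; 0 0 0)], sign=-1
Σ_t [0,1]: t=0:+1/725760 t=1:−1/7257600 = 1/806400
(3j)²=27/910 [(2 6 6; 1 -5 4)], sign=+1
⇒ 4πI² = 27/55
I = (-1)√(27/55/(4π)) = -0.19764945

-0.197649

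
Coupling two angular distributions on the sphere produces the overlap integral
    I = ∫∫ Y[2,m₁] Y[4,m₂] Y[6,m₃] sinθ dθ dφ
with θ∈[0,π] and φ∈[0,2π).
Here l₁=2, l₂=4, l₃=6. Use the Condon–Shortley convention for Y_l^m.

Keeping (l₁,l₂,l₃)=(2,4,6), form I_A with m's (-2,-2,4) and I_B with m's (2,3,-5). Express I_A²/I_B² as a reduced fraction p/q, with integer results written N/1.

7/11

Shared (l₁,l₂,l₃)=(2,4,6): N and (l;000)² cancel in I_A²/I_B².
A: Δ = 0!·4!·8!/13! = 1/6435; Racah Σ t=0..0: t=0:+1/34560 = 1/34560; ⇒ 3j(2 4 6; -2 -2 4)² = 14/429, sgn +1
B: Δ = 0!·4!·8!/13! = 1/6435; Racah Σ t=0..0: t=0:+1/120960 = 1/120960; ⇒ 3j(2 4 6; 2 3 -5)² = 2/39, sgn -1
I_A²/I_B² = (14/429)/(2/39) = 7/11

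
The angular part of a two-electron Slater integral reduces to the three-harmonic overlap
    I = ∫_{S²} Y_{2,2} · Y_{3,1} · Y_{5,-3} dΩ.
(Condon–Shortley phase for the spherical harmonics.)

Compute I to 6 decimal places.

m-sum 0 ✓  L=10 even ✓  1≤5≤5 ✓
Π(2lᵢ+1) = 5×7×11 = 385
triangle coeff Δ(2,3,5) = 1/2310
Σ_t [0,0]: t=0:+1/144 = 1/144
(3j)²=10/231 [(2 3 5; 0 0 0)], sign=-1
Σ_t [0,0]: t=0:+1/1152 = 1/1152
(3j)²=1/33 [(2 3 5; 2 1 -3)], sign=+1
⇒ 4πI² = 50/99
I = (-1)√(50/99/(4π)) = -0.20047604

-0.200476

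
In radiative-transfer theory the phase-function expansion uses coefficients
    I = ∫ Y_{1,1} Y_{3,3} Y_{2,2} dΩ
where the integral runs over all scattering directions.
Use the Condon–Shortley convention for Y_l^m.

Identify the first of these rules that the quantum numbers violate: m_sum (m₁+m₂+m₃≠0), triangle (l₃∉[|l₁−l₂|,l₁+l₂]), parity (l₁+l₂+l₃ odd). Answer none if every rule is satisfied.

m_sum

azimuthal sum: 1 + 3 + 2 = 6  ✗
2 ≤ 2 ≤ 4 (triangle on l)
L = 1 + 3 + 2 = 6 (even)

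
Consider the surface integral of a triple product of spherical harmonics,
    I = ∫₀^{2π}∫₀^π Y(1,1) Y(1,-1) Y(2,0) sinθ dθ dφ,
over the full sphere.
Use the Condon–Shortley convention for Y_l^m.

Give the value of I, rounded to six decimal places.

m-sum 0 ✓  L=4 even ✓  0≤2≤2 ✓
Π(2lᵢ+1) = 3×3×5 = 45
triangle coeff Δ(1,1,2) = 1/30
Σ_t [0,0]: t=0:+1/1 = 1/1
(3j)²=2/15 [(1 1 2; 0 0 0)], sign=+1
Σ_t [0,0]: t=0:+1/4 = 1/4
(3j)²=1/30 [(1 1 2; 1 -1 0)], sign=+1
⇒ 4πI² = 1/5
I = (+1)√(1/5/(4π)) = 0.12615663

0.126157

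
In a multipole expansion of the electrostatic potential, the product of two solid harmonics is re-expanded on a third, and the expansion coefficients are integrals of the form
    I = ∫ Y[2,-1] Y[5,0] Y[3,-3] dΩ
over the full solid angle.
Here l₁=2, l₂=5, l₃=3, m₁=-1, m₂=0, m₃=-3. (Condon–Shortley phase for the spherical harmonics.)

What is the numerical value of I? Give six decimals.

0.000000

-1 + 0 − 3 = -4 ≠ 0: azimuthal integral kills it; I = 0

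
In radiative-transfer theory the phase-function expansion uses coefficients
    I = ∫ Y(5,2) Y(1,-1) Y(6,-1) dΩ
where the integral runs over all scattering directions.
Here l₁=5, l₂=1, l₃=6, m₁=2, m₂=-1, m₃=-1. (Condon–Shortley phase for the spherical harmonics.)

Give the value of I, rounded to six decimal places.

m-sum 0 ✓  L=12 even ✓  4≤6≤6 ✓
Π(2lᵢ+1) = 11×3×13 = 429
triangle coeff Δ(5,1,6) = 1/858
Σ_t [0,0]: t=0:+1/14400 = 1/14400
(3j)²=6/143 [(5 1 6; 0 0 0)], sign=+1
Σ_t [0,0]: t=0:+1/60480 = 1/60480
(3j)²=5/429 [(5 1 6; 2 -1 -1)], sign=-1
⇒ 4πI² = 30/143
I = (-1)√(30/143/(4π)) = -0.12920749

-0.129207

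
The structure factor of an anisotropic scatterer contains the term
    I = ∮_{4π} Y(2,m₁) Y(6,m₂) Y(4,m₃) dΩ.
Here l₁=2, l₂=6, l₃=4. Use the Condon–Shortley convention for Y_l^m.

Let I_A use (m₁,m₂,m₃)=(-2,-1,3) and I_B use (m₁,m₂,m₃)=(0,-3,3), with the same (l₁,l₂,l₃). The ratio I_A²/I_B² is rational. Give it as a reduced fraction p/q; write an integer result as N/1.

5/108

Same 2,6,4: normalisation and zero-m 3j drop out of the ratio.
A: Δ: 4! 0! 8! / 13! → 1/6435; sum: t=4:+1/120960 = 1/120960; 3j²(2 6 4; -2 -1 3) = Δ·Π!·Σ² = 1/1287  (sign -1)
B: Δ: 4! 0! 8! / 13! → 1/6435; sum: t=2:+1/20160 = 1/20160; 3j²(2 6 4; 0 -3 3) = Δ·Π!·Σ² = 12/715  (sign -1)
I_A²/I_B² = (1/1287)/(12/715) = 5/108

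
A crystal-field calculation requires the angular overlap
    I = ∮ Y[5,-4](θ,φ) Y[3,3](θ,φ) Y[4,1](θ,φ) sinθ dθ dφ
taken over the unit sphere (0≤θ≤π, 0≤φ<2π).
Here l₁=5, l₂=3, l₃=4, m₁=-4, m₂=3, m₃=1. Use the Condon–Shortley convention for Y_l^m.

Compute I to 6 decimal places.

-0.186208

Rules hold: Σm=0, L=12 even, 2≤4≤8.
N = 11·7·9 = 693
Δ = 4!·6!·2!/13! = 1/180180
Racah Σ t=1..3: t=1:−1/576 t=2:+1/144 t=3:−1/576 = 1/288
⇒ 3j(5 3 4; 0 0 0)² = 20/1001, sgn +1
Racah Σ t=4..4: t=4:+1/5760 = 1/5760
⇒ 3j(5 3 4; -4 3 1)² = 9/286, sgn -1
4πI² = N·(3j₀)²·(3jₘ)² = 810/1859
I = -1·√(0.435718/4π) = -0.18620781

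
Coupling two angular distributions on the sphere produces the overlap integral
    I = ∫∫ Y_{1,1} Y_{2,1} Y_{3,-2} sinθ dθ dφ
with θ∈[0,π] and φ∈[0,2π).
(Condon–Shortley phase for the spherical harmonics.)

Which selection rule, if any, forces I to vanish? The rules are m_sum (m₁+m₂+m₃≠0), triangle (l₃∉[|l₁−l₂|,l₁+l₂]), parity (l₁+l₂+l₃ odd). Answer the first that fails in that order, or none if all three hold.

none

Σmᵢ = 0  ✓
l₃∈[|l₁−l₂|,l₁+l₂]=[1,3], have l₃=3  ✓
Σlᵢ = 6 ⇒ even  ✓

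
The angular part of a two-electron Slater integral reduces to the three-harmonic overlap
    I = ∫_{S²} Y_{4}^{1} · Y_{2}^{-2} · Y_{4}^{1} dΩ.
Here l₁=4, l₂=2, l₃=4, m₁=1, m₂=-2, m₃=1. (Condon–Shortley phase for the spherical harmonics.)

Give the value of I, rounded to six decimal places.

m-sum 0 ✓  L=10 even ✓  2≤4≤6 ✓
Π(2lᵢ+1) = 9×5×9 = 405
triangle coeff Δ(4,2,4) = 1/13860
Σ_t [0,2]: t=0:+1/192 t=1:−1/36 t=2:+1/192 = -5/288
(3j)²=20/693 [(4 2 4; 0 0 0)], sign=-1
Σ_t [0,0]: t=0:+1/144 = 1/144
(3j)²=10/231 [(4 2 4; 1 -2 1)], sign=-1
⇒ 4πI² = 3000/5929
I = (+1)√(3000/5929/(4π)) = 0.20066192

0.200662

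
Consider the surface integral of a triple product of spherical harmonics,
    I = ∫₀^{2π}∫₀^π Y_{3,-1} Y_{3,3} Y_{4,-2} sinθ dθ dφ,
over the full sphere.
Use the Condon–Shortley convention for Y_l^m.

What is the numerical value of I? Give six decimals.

Checks pass: Σm=0; 10 even; l₃=4∈[0,6].
(2·3+1)(2·3+1)(2·4+1) = 441
Δ: 2! 4! 4! / 11! → 1/34650
sum: t=0:+1/72 t=1:−1/16 t=2:+1/72 = -5/144
3j²(3 3 4; 0 0 0) = Δ·Π!·Σ² = 2/77  (sign -1)
sum: t=2:+1/192 = 1/192
3j²(3 3 4; -1 3 -2) = Δ·Π!·Σ² = 3/77  (sign +1)
combine: 4πI² = 441·2/77·3/77 = 54/121
take √, sign -1: I = -0.18845135

-0.188451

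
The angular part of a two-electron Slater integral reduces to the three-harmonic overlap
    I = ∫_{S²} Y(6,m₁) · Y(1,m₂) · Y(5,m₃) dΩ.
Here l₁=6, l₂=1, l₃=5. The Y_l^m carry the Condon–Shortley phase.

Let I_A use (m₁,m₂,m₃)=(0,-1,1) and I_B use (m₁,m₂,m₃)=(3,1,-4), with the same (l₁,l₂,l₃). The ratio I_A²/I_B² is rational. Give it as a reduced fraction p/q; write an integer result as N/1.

5/1

Same 6,1,5: normalisation and zero-m 3j drop out of the ratio.
A: Δ: 2! 10! 0! / 13! → 1/858; sum: t=0:+1/34560 = 1/34560; 3j²(6 1 5; 0 -1 1) = Δ·Π!·Σ² = 5/286  (sign +1)
B: Δ: 2! 10! 0! / 13! → 1/858; sum: t=2:+1/725760 = 1/725760; 3j²(6 1 5; 3 1 -4) = Δ·Π!·Σ² = 1/286  (sign -1)
I_A²/I_B² = (5/286)/(1/286) = 5/1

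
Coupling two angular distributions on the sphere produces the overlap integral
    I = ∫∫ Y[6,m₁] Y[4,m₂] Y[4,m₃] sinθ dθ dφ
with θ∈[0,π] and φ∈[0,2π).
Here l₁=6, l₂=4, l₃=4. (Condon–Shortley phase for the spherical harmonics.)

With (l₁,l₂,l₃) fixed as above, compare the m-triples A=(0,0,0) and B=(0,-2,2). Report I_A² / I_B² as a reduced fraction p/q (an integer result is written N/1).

100/121

l's match ⇒ only the (l;m) 3-j factors differ between A and B.
A: triangle coeff Δ(6,4,4) = 1/1261260; Σ_t [2,4]: t=2:+1/4608 t=3:−1/1296 t=4:+1/4608 = -7/20736; (3j)²=20/1287 [(6 4 4; 0 0 0)], sign=-1
B: triangle coeff Δ(6,4,4) = 1/1261260; Σ_t [0,2]: t=0:+1/1036800 t=1:−1/14400 t=2:+1/4608 = 77/518400; (3j)²=11/585 [(6 4 4; 0 -2 2)], sign=+1
I_A²/I_B² = (20/1287)/(11/585) = 100/121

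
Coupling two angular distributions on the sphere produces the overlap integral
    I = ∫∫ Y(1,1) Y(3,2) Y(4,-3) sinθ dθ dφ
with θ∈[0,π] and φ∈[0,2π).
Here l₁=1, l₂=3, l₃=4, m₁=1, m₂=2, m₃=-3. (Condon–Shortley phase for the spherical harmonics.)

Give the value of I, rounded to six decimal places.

m-sum 0 ✓  L=8 even ✓  2≤4≤4 ✓
Π(2lᵢ+1) = 3×7×9 = 189
triangle coeff Δ(1,3,4) = 1/252
Σ_t [0,0]: t=0:+1/36 = 1/36
(3j)²=4/63 [(1 3 4; 0 0 0)], sign=+1
Σ_t [0,0]: t=0:+1/240 = 1/240
(3j)²=1/12 [(1 3 4; 1 2 -3)], sign=-1
⇒ 4πI² = 1/1
I = (-1)√(1/1/(4π)) = -0.28209479

-0.282095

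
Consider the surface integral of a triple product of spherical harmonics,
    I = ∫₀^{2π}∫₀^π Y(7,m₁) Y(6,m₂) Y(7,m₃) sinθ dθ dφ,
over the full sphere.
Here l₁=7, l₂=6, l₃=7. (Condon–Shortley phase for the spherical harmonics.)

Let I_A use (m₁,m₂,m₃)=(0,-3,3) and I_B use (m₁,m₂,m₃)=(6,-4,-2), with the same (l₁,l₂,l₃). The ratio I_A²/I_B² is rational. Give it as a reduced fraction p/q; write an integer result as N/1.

5120/9009

Shared (l₁,l₂,l₃)=(7,6,7): N and (l;000)² cancel in I_A²/I_B².
A: Δ = 6!·8!·6!/21! = 1/2444321880; Racah Σ t=0..3: t=0:+1/130636800 t=1:−1/8294400 t=2:+1/4147200 t=3:−1/14929920 = 1/16329600; ⇒ 3j(7 6 7; 0 -3 3)² = 1024/138567, sgn +1
B: Δ = 6!·8!·6!/21! = 1/2444321880; Racah Σ t=0..1: t=0:+1/174182400 t=1:−1/580608000 = 1/248832000; ⇒ 3j(7 6 7; 6 -4 -2)² = 21/1615, sgn -1
I_A²/I_B² = (1024/138567)/(21/1615) = 5120/9009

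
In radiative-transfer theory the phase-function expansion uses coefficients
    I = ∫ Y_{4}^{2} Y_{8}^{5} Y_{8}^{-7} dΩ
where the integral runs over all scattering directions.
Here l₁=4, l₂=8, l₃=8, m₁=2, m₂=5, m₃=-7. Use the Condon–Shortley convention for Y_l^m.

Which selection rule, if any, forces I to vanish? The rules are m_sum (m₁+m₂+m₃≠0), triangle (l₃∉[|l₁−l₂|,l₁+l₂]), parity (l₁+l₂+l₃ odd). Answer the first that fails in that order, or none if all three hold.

Σmᵢ = 0  ✓
l₃∈[|l₁−l₂|,l₁+l₂]=[4,12], have l₃=8  ✓
Σlᵢ = 20 ⇒ even  ✓

none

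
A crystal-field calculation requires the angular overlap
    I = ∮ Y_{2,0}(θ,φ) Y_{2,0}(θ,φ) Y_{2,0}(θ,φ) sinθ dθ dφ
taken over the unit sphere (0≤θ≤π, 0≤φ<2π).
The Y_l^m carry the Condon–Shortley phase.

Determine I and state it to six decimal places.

0.180224

Checks pass: Σm=0; 6 even; l₃=2∈[0,4].
(2·2+1)(2·2+1)(2·2+1) = 125
Δ: 2! 2! 2! / 7! → 1/630
sum: t=0:+1/8 t=1:−1/1 t=2:+1/8 = -3/4
3j²(2 2 2; 0 0 0) = Δ·Π!·Σ² = 2/35  (sign -1)
(m-triple is (0,0,0) — same symbol as above.)
combine: 4πI² = 125·2/35·2/35 = 20/49
take √, sign +1: I = 0.18022375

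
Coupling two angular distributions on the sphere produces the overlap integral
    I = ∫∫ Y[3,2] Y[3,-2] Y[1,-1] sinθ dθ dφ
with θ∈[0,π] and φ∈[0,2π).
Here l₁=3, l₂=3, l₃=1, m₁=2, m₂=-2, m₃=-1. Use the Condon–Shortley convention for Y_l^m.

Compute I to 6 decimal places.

0.000000

Σmᵢ = -1 ≠ 0, so the φ-integral vanishes; I = 0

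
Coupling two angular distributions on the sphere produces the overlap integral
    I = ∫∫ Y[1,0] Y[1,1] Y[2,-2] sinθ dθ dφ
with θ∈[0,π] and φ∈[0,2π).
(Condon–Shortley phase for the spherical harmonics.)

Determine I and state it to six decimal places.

0 + 1 − 2 = -1 ≠ 0: azimuthal integral kills it; I = 0

0.000000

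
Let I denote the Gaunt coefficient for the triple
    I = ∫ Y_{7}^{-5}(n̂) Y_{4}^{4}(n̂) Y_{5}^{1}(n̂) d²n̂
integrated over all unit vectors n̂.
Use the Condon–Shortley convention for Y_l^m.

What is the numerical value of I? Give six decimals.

m-sum 0 ✓  L=16 even ✓  3≤5≤11 ✓
Π(2lᵢ+1) = 15×9×11 = 1485
triangle coeff Δ(7,4,5) = 1/6126120
Σ_t [2,4]: t=2:+1/69120 t=3:−1/20736 t=4:+1/69120 = -1/51840
(3j)²=280/21879 [(7 4 5; 0 0 0)], sign=+1
Σ_t [6,6]: t=6:+1/2073600 = 1/2073600
(3j)²=28/1105 [(7 4 5; -5 4 1)], sign=+1
⇒ 4πI² = 23520/48841
I = (+1)√(23520/48841/(4π)) = 0.19575887

0.195759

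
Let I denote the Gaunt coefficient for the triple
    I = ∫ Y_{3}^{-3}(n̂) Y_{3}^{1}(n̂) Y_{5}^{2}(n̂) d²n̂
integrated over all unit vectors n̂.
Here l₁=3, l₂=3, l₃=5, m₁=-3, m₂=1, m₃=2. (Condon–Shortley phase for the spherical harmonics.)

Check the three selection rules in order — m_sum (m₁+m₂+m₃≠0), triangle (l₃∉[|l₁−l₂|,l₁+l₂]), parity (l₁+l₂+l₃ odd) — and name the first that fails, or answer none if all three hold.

azimuthal sum: -3 + 1 + 2 = 0  ✓
0 ≤ 5 ≤ 6 (triangle on l)  ✓
L = 3 + 3 + 5 = 11 (odd)  ✗

parity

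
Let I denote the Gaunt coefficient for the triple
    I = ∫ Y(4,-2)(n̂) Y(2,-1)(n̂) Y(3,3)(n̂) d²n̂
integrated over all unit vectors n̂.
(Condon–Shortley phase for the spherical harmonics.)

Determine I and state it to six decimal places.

L=9 odd ⇒ parity kills the (l;000) factor ⇒ I = 0

0.000000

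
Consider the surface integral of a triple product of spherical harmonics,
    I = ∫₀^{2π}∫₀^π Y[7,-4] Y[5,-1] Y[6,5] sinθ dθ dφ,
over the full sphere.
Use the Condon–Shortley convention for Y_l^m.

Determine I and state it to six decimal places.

0.069574

Rules hold: Σm=0, L=18 even, 2≤6≤12.
N = 15·11·13 = 2145
Δ = 6!·8!·4!/19! = 1/174594420
Racah Σ t=1..5: t=1:−1/4147200 t=2:+1/207360 t=3:−1/82944 t=4:+1/207360 t=5:−1/4147200 = -1/345600
⇒ 3j(7 5 6; 0 0 0)² = 420/46189, sgn -1
Racah Σ t=3..4: t=3:−1/8709120 t=4:+1/5806080 = 1/17418240
⇒ 3j(7 5 6; -4 -1 5)² = 275/88179, sgn -1
4πI² = N·(3j₀)²·(3jₘ)² = 82500/1356277
I = +1·√(0.0608283/4π) = 0.06957414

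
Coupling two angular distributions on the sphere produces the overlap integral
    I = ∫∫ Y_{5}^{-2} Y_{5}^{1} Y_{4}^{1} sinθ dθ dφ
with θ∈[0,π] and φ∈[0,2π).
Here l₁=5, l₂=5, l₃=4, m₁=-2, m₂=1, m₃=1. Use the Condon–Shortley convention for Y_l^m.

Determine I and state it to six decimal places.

0.128377

Rules hold: Σm=0, L=14 even, 0≤4≤10.
N = 11·11·9 = 1089
Δ = 6!·4!·4!/15! = 1/3153150
Racah Σ t=1..5: t=1:−1/69120 t=2:+1/1728 t=3:−1/576 t=4:+1/1728 t=5:−1/69120 = -7/11520
⇒ 3j(5 5 4; 0 0 0)² = 2/143, sgn -1
Racah Σ t=3..6: t=3:−1/5184 t=4:+1/1152 t=5:−1/2880 t=6:+1/103680 = 7/20736
⇒ 3j(5 5 4; -2 1 1)² = 35/2574, sgn -1
4πI² = N·(3j₀)²·(3jₘ)² = 35/169
I = +1·√(0.207101/4π) = 0.12837656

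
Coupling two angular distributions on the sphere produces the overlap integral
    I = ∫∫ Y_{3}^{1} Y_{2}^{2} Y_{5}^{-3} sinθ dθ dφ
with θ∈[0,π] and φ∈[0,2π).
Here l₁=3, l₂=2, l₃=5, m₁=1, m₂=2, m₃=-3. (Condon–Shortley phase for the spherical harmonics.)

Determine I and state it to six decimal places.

-0.200476

Checks pass: Σm=0; 10 even; l₃=5∈[1,5].
(2·3+1)(2·2+1)(2·5+1) = 385
Δ: 0! 6! 4! / 11! → 1/2310
sum: t=0:+1/144 = 1/144
3j²(3 2 5; 0 0 0) = Δ·Π!·Σ² = 10/231  (sign -1)
sum: t=0:+1/1152 = 1/1152
3j²(3 2 5; 1 2 -3) = Δ·Π!·Σ² = 1/33  (sign +1)
combine: 4πI² = 385·10/231·1/33 = 50/99
take √, sign -1: I = -0.20047604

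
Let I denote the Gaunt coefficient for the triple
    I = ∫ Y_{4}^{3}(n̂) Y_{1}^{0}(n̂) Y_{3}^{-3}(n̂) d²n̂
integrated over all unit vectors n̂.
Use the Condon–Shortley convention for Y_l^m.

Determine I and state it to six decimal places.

Checks pass: Σm=0; 8 even; l₃=3∈[3,5].
(2·4+1)(2·1+1)(2·3+1) = 189
Δ: 2! 6! 0! / 9! → 1/252
sum: t=1:−1/36 = -1/36
3j²(4 1 3; 0 0 0) = Δ·Π!·Σ² = 4/63  (sign +1)
sum: t=1:−1/720 = -1/720
3j²(4 1 3; 3 0 -3) = Δ·Π!·Σ² = 1/36  (sign -1)
combine: 4πI² = 189·4/63·1/36 = 1/3
take √, sign -1: I = -0.16286750

-0.162868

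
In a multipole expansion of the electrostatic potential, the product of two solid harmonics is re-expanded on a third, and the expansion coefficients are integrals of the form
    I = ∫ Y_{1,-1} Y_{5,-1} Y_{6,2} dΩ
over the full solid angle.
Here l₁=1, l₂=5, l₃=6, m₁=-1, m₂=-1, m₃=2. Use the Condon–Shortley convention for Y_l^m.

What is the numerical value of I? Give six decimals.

Checks pass: Σm=0; 12 even; l₃=6∈[4,6].
(2·1+1)(2·5+1)(2·6+1) = 429
Δ: 0! 2! 10! / 13! → 1/858
sum: t=0:+1/14400 = 1/14400
3j²(1 5 6; 0 0 0) = Δ·Π!·Σ² = 6/143  (sign +1)
sum: t=0:+1/34560 = 1/34560
3j²(1 5 6; -1 -1 2) = Δ·Π!·Σ² = 14/429  (sign +1)
combine: 4πI² = 429·6/143·14/429 = 84/143
take √, sign +1: I = 0.21620548

0.216205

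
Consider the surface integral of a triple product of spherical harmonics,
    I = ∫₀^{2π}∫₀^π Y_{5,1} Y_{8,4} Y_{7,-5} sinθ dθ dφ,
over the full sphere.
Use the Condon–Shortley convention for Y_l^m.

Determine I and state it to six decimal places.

-0.011252

m-sum 0 ✓  L=20 even ✓  3≤7≤13 ✓
Π(2lᵢ+1) = 11×17×15 = 2805
triangle coeff Δ(5,8,7) = 1/814773960
Σ_t [1,5]: t=1:−1/87091200 t=2:+1/4976640 t=3:−1/2073600 t=4:+1/4976640 t=5:−1/87091200 = -1/9676800
(3j)²=360/46189 [(5 8 7; 0 0 0)], sign=+1
Σ_t [2,4]: t=2:+1/696729600 t=3:−1/78382080 t=4:+1/92897280 = -1/1791590400
(3j)²=11/151164 [(5 8 7; 1 4 -5)], sign=-1
⇒ 4πI² = 1650/1037153
I = (-1)√(1650/1037153/(4π)) = -0.01125163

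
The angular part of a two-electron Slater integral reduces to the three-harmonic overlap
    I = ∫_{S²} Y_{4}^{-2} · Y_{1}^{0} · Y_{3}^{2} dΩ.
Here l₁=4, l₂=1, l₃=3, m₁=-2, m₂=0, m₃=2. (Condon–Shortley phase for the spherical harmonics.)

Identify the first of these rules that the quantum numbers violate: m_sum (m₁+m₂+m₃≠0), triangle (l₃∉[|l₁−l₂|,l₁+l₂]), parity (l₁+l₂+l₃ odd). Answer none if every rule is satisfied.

none

Σmᵢ = 0  ✓
l₃∈[|l₁−l₂|,l₁+l₂]=[3,5], have l₃=3  ✓
Σlᵢ = 8 ⇒ even  ✓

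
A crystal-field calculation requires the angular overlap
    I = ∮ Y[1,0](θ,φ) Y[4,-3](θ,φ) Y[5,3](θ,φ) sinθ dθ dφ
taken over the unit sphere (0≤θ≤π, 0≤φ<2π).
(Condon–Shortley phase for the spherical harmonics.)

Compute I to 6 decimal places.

-0.196426

m-sum 0 ✓  L=10 even ✓  3≤5≤5 ✓
Π(2lᵢ+1) = 3×9×11 = 297
triangle coeff Δ(1,4,5) = 1/495
Σ_t [0,0]: t=0:+1/576 = 1/576
(3j)²=5/99 [(1 4 5; 0 0 0)], sign=-1
Σ_t [0,0]: t=0:+1/5040 = 1/5040
(3j)²=16/495 [(1 4 5; 0 -3 3)], sign=+1
⇒ 4πI² = 16/33
I = (-1)√(16/33/(4π)) = -0.19642560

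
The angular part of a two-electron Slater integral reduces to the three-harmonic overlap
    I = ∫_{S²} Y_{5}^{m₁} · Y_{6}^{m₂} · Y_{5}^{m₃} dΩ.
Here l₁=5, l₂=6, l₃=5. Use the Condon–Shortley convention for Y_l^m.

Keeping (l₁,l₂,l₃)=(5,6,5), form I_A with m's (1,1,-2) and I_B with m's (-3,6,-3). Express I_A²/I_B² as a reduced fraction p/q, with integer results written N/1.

32/77

l's match ⇒ only the (l;m) 3-j factors differ between A and B.
A: triangle coeff Δ(5,6,5) = 1/28588560; Σ_t [1,4]: t=1:−1/518400 t=2:+1/23040 t=3:−1/10368 t=4:+1/41472 = -1/32400; (3j)²=128/12155 [(5 6 5; 1 1 -2)], sign=+1
B: triangle coeff Δ(5,6,5) = 1/28588560; Σ_t [6,6]: t=6:+1/2073600 = 1/2073600; (3j)²=28/1105 [(5 6 5; -3 6 -3)], sign=+1
I_A²/I_B² = (128/12155)/(28/1105) = 32/77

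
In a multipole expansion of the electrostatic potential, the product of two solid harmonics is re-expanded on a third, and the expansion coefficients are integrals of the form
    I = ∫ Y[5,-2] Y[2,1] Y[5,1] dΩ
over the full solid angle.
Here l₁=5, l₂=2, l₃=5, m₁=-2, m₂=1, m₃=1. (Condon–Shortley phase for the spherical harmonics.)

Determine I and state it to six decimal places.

m-sum 0 ✓  L=12 even ✓  3≤5≤7 ✓
Π(2lᵢ+1) = 11×5×11 = 605
triangle coeff Δ(5,2,5) = 1/38610
Σ_t [0,2]: t=0:+1/2880 t=1:−1/576 t=2:+1/2880 = -1/960
(3j)²=10/429 [(5 2 5; 0 0 0)], sign=+1
Σ_t [1,2]: t=1:−1/2880 t=2:+1/1440 = 1/2880
(3j)²=7/715 [(5 2 5; -2 1 1)], sign=+1
⇒ 4πI² = 70/507
I = (+1)√(70/507/(4π)) = 0.10481902

0.104819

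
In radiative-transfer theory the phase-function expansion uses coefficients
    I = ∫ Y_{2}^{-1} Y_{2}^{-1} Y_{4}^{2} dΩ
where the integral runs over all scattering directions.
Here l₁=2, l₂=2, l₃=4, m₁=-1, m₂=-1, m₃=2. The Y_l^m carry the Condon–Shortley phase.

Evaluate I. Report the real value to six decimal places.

0.254875

Checks pass: Σm=0; 8 even; l₃=4∈[0,4].
(2·2+1)(2·2+1)(2·4+1) = 225
Δ: 0! 4! 4! / 9! → 1/630
sum: t=0:+1/16 = 1/16
3j²(2 2 4; 0 0 0) = Δ·Π!·Σ² = 2/35  (sign +1)
sum: t=0:+1/36 = 1/36
3j²(2 2 4; -1 -1 2) = Δ·Π!·Σ² = 4/63  (sign +1)
combine: 4πI² = 225·2/35·4/63 = 40/49
take √, sign +1: I = 0.25487487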